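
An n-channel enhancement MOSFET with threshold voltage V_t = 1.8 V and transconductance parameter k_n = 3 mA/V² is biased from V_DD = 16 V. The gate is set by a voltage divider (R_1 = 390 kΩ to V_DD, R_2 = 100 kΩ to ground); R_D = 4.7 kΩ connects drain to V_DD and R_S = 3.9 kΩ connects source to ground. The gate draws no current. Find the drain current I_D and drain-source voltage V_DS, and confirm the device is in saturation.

I_D ≈ 0.27 mA, V_DS ≈ 14 V

V_G = V_DD·R_2/(R_1+R_2) = 16×100/490 = 3.27 V.
Assume saturation: I_D = (k_n/2)(V_GS − V_t)² with V_GS = V_G − I_D·R_S = 3.27 − 3.9·I_D.
Substituting gives 22.8·I_D² − 18.1·I_D + 3.22 = 0, with roots I_D = 0.267 or 0.528 mA.
The root I_D = 0.528 mA gives V_GS = 1.21 V ≤ V_t, so take I_D = 0.267 mA.
Then V_GS = 2.22 V and V_DS = V_DD − I_D(R_D+R_S) = 16 − 0.267×8.6 = 13.7 V.
Saturation requires V_DS ≥ V_GS − V_t = 0.422 V; 13.7 ≥ 0.422 ✓.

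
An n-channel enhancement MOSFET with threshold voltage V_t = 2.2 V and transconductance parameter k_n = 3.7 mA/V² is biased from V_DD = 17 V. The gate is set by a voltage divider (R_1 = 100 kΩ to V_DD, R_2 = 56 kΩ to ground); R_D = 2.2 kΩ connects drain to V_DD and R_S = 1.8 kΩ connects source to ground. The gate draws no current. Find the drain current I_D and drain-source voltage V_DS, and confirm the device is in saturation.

V_G = V_DD·R_2/(R_1+R_2) = 17×56/156 = 6.1 V.
Assume saturation: I_D = (k_n/2)(V_GS − V_t)² with V_GS = V_G − I_D·R_S = 6.1 − 1.8·I_D.
Substituting gives 5.99·I_D² − 27·I_D + 28.2 = 0, with roots I_D = 1.64 or 2.86 mA.
The root I_D = 2.86 mA gives V_GS = 0.957 V ≤ V_t, so take I_D = 1.64 mA.
Then V_GS = 3.14 V and V_DS = V_DD − I_D(R_D+R_S) = 17 − 1.64×4 = 10.4 V.
Saturation requires V_DS ≥ V_GS − V_t = 0.943 V; 10.4 ≥ 0.943 ✓.

I_D ≈ 1.6 mA, V_DS ≈ 10 V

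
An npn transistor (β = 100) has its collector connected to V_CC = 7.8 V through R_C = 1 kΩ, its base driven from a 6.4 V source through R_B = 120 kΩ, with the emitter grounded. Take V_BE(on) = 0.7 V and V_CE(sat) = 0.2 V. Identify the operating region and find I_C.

active; I_C ≈ 4.8 mA

Assume active. Base-emitter loop: I_B = (V_BB − V_BE)/R_B = (6.4 − 0.7)/120 = 0.0475 mA.
I_C = β·I_B = 100×0.0475 = 4.75 mA.
V_CE = V_CC − I_C·R_C = 7.8 − 4.75×1 = 3.05 V > V_CE(sat), so the active-region assumption holds.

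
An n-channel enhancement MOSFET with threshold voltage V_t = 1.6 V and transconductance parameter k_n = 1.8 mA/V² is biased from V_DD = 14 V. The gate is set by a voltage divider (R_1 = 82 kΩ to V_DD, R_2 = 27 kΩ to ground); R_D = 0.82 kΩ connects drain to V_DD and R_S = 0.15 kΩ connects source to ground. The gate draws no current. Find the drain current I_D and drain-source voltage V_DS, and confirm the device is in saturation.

I_D ≈ 2.1 mA, V_DS ≈ 12 V

V_G = V_DD·R_2/(R_1+R_2) = 14×27/109 = 3.47 V.
Assume saturation: I_D = (k_n/2)(V_GS − V_t)² with V_GS = V_G − I_D·R_S = 3.47 − 0.15·I_D.
Substituting gives 0.0203·I_D² − 1.5·I_D + 3.14 = 0, with roots I_D = 2.15 or 72.1 mA.
The root I_D = 72.1 mA gives V_GS = -7.35 V ≤ V_t, so take I_D = 2.15 mA.
Then V_GS = 3.15 V and V_DS = V_DD − I_D(R_D+R_S) = 14 − 2.15×0.97 = 11.9 V.
Saturation requires V_DS ≥ V_GS − V_t = 1.55 V; 11.9 ≥ 1.55 ✓.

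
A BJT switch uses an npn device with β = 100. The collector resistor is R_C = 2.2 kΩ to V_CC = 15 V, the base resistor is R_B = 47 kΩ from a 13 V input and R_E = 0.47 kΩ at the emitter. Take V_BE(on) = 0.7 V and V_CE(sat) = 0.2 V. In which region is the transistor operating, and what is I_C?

saturation; I_C ≈ 5.5 mA

Assume active: I_B = (13 − 0.7)/(47 + 101×0.47) = 0.13 mA, I_C = β·I_B = 13 mA.
Then V_CE = 15 − 13×2.2 − 13.2×0.47 = -19.8 V < 0.2 V — the active assumption fails.
Re-solve with V_CE = 0.2 V. KCL at the emitter: V_E/R_E = (V_BB−0.7−V_E)/R_B + (V_CC−0.2−V_E)/R_C, giving V_E = 2.68 V.
I_C = (V_CC − 0.2 − V_E)/R_C = (14.8 − 2.68)/2.2 = 5.51 mA.
Check: I_B = (12.3 − 2.68)/47 = 0.205 mA, and β·I_B = 20.5 mA > I_C, confirming saturation.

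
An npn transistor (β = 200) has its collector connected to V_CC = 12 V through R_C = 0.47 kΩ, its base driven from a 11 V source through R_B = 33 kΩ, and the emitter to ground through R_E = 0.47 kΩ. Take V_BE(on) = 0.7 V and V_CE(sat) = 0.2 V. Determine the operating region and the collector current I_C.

Assume active: I_B = (11 − 0.7)/(33 + 201×0.47) = 0.0808 mA, I_C = β·I_B = 16.2 mA.
Then V_CE = 12 − 16.2×0.47 − 16.2×0.47 = -3.23 V < 0.2 V — the active assumption fails.
Re-solve with V_CE = 0.2 V. KCL at the emitter: V_E/R_E = (V_BB−0.7−V_E)/R_B + (V_CC−0.2−V_E)/R_C, giving V_E = 5.93 V.
I_C = (V_CC − 0.2 − V_E)/R_C = (11.8 − 5.93)/0.47 = 12.5 mA.
Check: I_B = (10.3 − 5.93)/33 = 0.132 mA, and β·I_B = 26.5 mA > I_C, confirming saturation.

saturation; I_C ≈ 12 mA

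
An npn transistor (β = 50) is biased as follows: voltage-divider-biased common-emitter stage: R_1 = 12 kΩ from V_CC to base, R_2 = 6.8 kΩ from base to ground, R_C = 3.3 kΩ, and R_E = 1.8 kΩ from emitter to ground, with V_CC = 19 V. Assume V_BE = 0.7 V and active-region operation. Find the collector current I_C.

Thevenize the base divider: V_Th = V_CC·R_2/(R_1+R_2) = 19×6.8/18.8 = 6.87 V, R_Th = R_1‖R_2 = 4.34 kΩ.
Base-emitter loop: V_Th = I_B·R_Th + V_BE + (β+1)I_B·R_E, so I_B = (6.87 − 0.7) / (4.34 + 51×1.8) = 0.0642 mA.
I_C = β·I_B = 50×0.0642 = 3.21 mA, and I_E = (β+1)I_B = 3.27 mA.
V_CE = V_CC − I_C·R_C − I_E·R_E = 19 − 3.21×3.3 − 3.27×1.8 = 2.51 V.
V_CE = 2.51 V > 0.2 V confirms active-region operation.

I_C ≈ 3.2 mA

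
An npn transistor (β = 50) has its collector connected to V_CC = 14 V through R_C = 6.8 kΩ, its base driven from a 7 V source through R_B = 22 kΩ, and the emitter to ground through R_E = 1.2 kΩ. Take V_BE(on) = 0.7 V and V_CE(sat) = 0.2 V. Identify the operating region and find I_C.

saturation; I_C ≈ 1.7 mA

Assume active: I_B = (7 − 0.7)/(22 + 51×1.2) = 0.0757 mA, I_C = β·I_B = 3.79 mA.
Then V_CE = 14 − 3.79×6.8 − 3.86×1.2 = -16.4 V < 0.2 V — the active assumption fails.
Re-solve with V_CE = 0.2 V. KCL at the emitter: V_E/R_E = (V_BB−0.7−V_E)/R_B + (V_CC−0.2−V_E)/R_C, giving V_E = 2.26 V.
I_C = (V_CC − 0.2 − V_E)/R_C = (13.8 − 2.26)/6.8 = 1.7 mA.
Check: I_B = (6.3 − 2.26)/22 = 0.184 mA, and β·I_B = 9.19 mA > I_C, confirming saturation.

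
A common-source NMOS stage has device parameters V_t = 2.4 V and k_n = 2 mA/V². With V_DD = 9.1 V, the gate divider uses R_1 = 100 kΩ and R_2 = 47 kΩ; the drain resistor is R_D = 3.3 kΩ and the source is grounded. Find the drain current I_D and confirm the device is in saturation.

V_G = V_DD·R_2/(R_1+R_2) = 9.1×47/147 = 2.91 V. With the source grounded, V_GS = V_G = 2.91 V.
Assume saturation: I_D = (k_n/2)(V_GS − V_t)² = (2/2)×(2.91 − 2.4)² = 1×0.51² = 0.26 mA.
V_DS = V_DD − I_D·R_D = 9.1 − 0.26×3.3 = 8.24 V.
Saturation requires V_DS ≥ V_GS − V_t = 0.51 V; 8.24 ≥ 0.51 ✓.

I_D ≈ 0.26 mA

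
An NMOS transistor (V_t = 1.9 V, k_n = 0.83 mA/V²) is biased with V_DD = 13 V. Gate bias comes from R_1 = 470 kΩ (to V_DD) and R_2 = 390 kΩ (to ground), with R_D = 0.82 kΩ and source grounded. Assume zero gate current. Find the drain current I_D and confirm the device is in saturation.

I_D ≈ 6.6 mA

V_G = V_DD·R_2/(R_1+R_2) = 13×390/860 = 5.9 V. With the source grounded, V_GS = V_G = 5.9 V.
Assume saturation: I_D = (k_n/2)(V_GS − V_t)² = (0.83/2)×(5.9 − 1.9)² = 0.415×4² = 6.62 mA.
V_DS = V_DD − I_D·R_D = 13 − 6.62×0.82 = 7.57 V.
Saturation requires V_DS ≥ V_GS − V_t = 4 V; 7.57 ≥ 4 ✓.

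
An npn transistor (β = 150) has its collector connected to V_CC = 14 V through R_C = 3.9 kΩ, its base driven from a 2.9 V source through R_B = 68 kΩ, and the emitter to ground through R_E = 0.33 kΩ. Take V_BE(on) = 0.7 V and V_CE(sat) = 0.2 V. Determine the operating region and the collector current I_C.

active; I_C ≈ 2.8 mA

Assume active. Base-emitter loop: I_B = (V_BB − V_BE)/(R_B + (β+1)R_E) = (2.9 − 0.7)/(68 + 151×0.33) = 0.0187 mA.
I_C = β·I_B = 150×0.0187 = 2.8 mA.
V_CE = V_CC − I_C·R_C − I_E·R_E = 14 − 2.8×3.9 − 2.82×0.33 = 2.15 V > V_CE(sat), so the active-region assumption holds.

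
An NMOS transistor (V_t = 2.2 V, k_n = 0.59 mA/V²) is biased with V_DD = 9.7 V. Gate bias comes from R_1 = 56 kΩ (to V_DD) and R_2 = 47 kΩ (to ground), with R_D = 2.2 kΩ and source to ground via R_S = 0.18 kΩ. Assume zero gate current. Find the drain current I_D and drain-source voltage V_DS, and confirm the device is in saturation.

V_G = V_DD·R_2/(R_1+R_2) = 9.7×47/103 = 4.43 V.
Assume saturation: I_D = (k_n/2)(V_GS − V_t)² with V_GS = V_G − I_D·R_S = 4.43 − 0.18·I_D.
Substituting gives 0.00956·I_D² − 1.24·I_D + 1.46 = 0, with roots I_D = 1.19 or 128 mA.
The root I_D = 128 mA gives V_GS = -18.6 V ≤ V_t, so take I_D = 1.19 mA.
Then V_GS = 4.21 V and V_DS = V_DD − I_D(R_D+R_S) = 9.7 − 1.19×2.38 = 6.86 V.
Saturation requires V_DS ≥ V_GS − V_t = 2.01 V; 6.86 ≥ 2.01 ✓.

I_D ≈ 1.2 mA, V_DS ≈ 6.9 V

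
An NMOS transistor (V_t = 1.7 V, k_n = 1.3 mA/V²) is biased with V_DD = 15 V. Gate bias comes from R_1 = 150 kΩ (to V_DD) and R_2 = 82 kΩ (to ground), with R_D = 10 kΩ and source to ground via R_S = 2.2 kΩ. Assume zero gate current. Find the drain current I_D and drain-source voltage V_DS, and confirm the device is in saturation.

V_G = V_DD·R_2/(R_1+R_2) = 15×82/232 = 5.3 V.
Assume saturation: I_D = (k_n/2)(V_GS − V_t)² with V_GS = V_G − I_D·R_S = 5.3 − 2.2·I_D.
Substituting gives 3.15·I_D² − 11.3·I_D + 8.43 = 0, with roots I_D = 1.06 or 2.53 mA.
The root I_D = 2.53 mA gives V_GS = -0.275 V ≤ V_t, so take I_D = 1.06 mA.
Then V_GS = 2.98 V and V_DS = V_DD − I_D(R_D+R_S) = 15 − 1.06×12.2 = 2.1 V.
Saturation requires V_DS ≥ V_GS − V_t = 1.28 V; 2.1 ≥ 1.28 ✓.

I_D ≈ 1.1 mA, V_DS ≈ 2.1 V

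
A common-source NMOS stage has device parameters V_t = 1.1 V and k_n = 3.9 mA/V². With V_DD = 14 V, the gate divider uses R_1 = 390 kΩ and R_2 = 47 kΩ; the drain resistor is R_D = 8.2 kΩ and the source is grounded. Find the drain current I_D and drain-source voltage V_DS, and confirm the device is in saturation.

V_G = V_DD·R_2/(R_1+R_2) = 14×47/437 = 1.51 V. With the source grounded, V_GS = V_G = 1.51 V.
Assume saturation: I_D = (k_n/2)(V_GS − V_t)² = (3.9/2)×(1.51 − 1.1)² = 1.95×0.406² = 0.321 mA.
V_DS = V_DD − I_D·R_D = 14 − 0.321×8.2 = 11.4 V.
Saturation requires V_DS ≥ V_GS − V_t = 0.406 V; 11.4 ≥ 0.406 ✓.

I_D ≈ 0.32 mA, V_DS ≈ 11 V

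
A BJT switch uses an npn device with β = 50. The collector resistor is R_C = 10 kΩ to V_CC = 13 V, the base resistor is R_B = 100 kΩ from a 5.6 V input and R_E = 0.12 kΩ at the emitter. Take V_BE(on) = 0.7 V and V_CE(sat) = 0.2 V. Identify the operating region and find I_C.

saturation; I_C ≈ 1.3 mA

Assume active: I_B = (5.6 − 0.7)/(100 + 51×0.12) = 0.0462 mA, I_C = β·I_B = 2.31 mA.
Then V_CE = 13 − 2.31×10 − 2.35×0.12 = -10.4 V < 0.2 V — the active assumption fails.
Re-solve with V_CE = 0.2 V. KCL at the emitter: V_E/R_E = (V_BB−0.7−V_E)/R_B + (V_CC−0.2−V_E)/R_C, giving V_E = 0.157 V.
I_C = (V_CC − 0.2 − V_E)/R_C = (12.8 − 0.157)/10 = 1.26 mA.
Check: I_B = (4.9 − 0.157)/100 = 0.0474 mA, and β·I_B = 2.37 mA > I_C, confirming saturation.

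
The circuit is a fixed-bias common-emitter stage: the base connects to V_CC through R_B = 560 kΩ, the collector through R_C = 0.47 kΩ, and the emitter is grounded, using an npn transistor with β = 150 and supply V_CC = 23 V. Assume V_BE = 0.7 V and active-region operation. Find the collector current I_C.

I_C ≈ 6 mA

Base loop: V_CC = I_B·R_B + V_BE, so I_B = (23 − 0.7)/560 kΩ = 0.0398 mA.
In the active region I_C = β·I_B = 150 × 0.0398 = 5.97 mA.
Collector loop: V_CE = V_CC − I_C·R_C = 23 − 5.97×0.47 = 20.2 V.
Since V_CE = 20.2 V > V_CE(sat) ≈ 0.2 V, the transistor is in the active region as assumed.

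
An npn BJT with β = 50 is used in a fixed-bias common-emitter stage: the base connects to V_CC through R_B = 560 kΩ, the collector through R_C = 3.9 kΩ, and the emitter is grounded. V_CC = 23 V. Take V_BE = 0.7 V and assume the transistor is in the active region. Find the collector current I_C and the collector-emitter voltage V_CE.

Base loop: V_CC = I_B·R_B + V_BE, so I_B = (23 − 0.7)/560 kΩ = 0.0398 mA.
In the active region I_C = β·I_B = 50 × 0.0398 = 1.99 mA.
Collector loop: V_CE = V_CC − I_C·R_C = 23 − 1.99×3.9 = 15.2 V.
Since V_CE = 15.2 V > V_CE(sat) ≈ 0.2 V, the transistor is in the active region as assumed.

I_C ≈ 2 mA, V_CE ≈ 15 V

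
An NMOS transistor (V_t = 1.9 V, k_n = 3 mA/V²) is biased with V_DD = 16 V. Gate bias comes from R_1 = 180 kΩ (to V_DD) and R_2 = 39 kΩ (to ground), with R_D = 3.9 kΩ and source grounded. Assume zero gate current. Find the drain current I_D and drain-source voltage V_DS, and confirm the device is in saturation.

I_D ≈ 1.4 mA, V_DS ≈ 11 V

V_G = V_DD·R_2/(R_1+R_2) = 16×39/219 = 2.85 V. With the source grounded, V_GS = V_G = 2.85 V.
Assume saturation: I_D = (k_n/2)(V_GS − V_t)² = (3/2)×(2.85 − 1.9)² = 1.5×0.949² = 1.35 mA.
V_DS = V_DD − I_D·R_D = 16 − 1.35×3.9 = 10.7 V.
Saturation requires V_DS ≥ V_GS − V_t = 0.949 V; 10.7 ≥ 0.949 ✓.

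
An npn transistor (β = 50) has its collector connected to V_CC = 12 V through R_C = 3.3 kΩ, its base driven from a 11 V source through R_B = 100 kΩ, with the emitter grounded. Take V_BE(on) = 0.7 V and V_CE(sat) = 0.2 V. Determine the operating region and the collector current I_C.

Assume active: I_B = (11 − 0.7)/100 = 0.103 mA, giving I_C = β·I_B = 5.15 mA.
But then V_CE = 12 − 5.15×3.3 = -5 V < V_CE(sat) = 0.2 V — impossible in the active region.
So the transistor is saturated. With V_CE = 0.2 V, I_C = (V_CC − 0.2)/R_C = 11.8/3.3 = 3.58 mA.
Check: β·I_B = 5.15 mA > I_C = 3.58 mA, confirming saturation.

saturation; I_C ≈ 3.6 mA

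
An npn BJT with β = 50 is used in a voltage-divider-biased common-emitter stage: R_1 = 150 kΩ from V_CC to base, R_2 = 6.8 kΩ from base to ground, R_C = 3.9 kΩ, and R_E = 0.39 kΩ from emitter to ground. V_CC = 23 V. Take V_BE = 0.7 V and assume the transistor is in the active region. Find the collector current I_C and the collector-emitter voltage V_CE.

I_C ≈ 0.56 mA, V_CE ≈ 21 V

Thevenize the base divider: V_Th = V_CC·R_2/(R_1+R_2) = 23×6.8/157 = 0.997 V, R_Th = R_1‖R_2 = 6.51 kΩ.
Base-emitter loop: V_Th = I_B·R_Th + V_BE + (β+1)I_B·R_E, so I_B = (0.997 − 0.7) / (6.51 + 51×0.39) = 0.0113 mA.
I_C = β·I_B = 50×0.0113 = 0.563 mA, and I_E = (β+1)I_B = 0.575 mA.
V_CE = V_CC − I_C·R_C − I_E·R_E = 23 − 0.563×3.9 − 0.575×0.39 = 20.6 V.
V_CE = 20.6 V > 0.2 V confirms active-region operation.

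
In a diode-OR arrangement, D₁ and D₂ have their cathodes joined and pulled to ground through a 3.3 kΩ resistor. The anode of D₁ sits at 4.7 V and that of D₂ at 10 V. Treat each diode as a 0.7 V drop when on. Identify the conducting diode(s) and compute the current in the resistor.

Only D₂ conducts; I_R ≈ 2.8 mA

Assume both conduct. Then node N would need to be at both 4.7−0.7 = 4 V and 10−0.7 = 9.3 V, which is impossible.
Assume only D₂ conducts: V_N = 10 − 0.7 = 9.3 V, so I_R = 9.3/3.3 = 2.82 mA.
Check D₁: its anode-to-cathode voltage is 4.7 − 9.3 = -4.6 V < 0.7 V, so it is off. The assumption is consistent.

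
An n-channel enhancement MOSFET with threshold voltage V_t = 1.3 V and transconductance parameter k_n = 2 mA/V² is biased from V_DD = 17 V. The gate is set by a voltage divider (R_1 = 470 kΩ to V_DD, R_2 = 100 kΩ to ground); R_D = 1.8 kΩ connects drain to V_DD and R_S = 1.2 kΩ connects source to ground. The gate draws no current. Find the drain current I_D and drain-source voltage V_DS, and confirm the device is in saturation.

I_D ≈ 0.7 mA, V_DS ≈ 15 V

V_G = V_DD·R_2/(R_1+R_2) = 17×100/570 = 2.98 V.
Assume saturation: I_D = (k_n/2)(V_GS − V_t)² with V_GS = V_G − I_D·R_S = 2.98 − 1.2·I_D.
Substituting gives 1.44·I_D² − 5.04·I_D + 2.83 = 0, with roots I_D = 0.703 or 2.8 mA.
The root I_D = 2.8 mA gives V_GS = -0.372 V ≤ V_t, so take I_D = 0.703 mA.
Then V_GS = 2.14 V and V_DS = V_DD − I_D(R_D+R_S) = 17 − 0.703×3 = 14.9 V.
Saturation requires V_DS ≥ V_GS − V_t = 0.839 V; 14.9 ≥ 0.839 ✓.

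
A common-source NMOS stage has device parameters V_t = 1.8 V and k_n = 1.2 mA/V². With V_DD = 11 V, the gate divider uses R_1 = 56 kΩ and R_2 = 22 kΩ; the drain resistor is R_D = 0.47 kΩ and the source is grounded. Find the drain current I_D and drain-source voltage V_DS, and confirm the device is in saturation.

I_D ≈ 1 mA, V_DS ≈ 11 V

V_G = V_DD·R_2/(R_1+R_2) = 11×22/78 = 3.1 V. With the source grounded, V_GS = V_G = 3.1 V.
Assume saturation: I_D = (k_n/2)(V_GS − V_t)² = (1.2/2)×(3.1 − 1.8)² = 0.6×1.3² = 1.02 mA.
V_DS = V_DD − I_D·R_D = 11 − 1.02×0.47 = 10.5 V.
Saturation requires V_DS ≥ V_GS − V_t = 1.3 V; 10.5 ≥ 1.3 ✓.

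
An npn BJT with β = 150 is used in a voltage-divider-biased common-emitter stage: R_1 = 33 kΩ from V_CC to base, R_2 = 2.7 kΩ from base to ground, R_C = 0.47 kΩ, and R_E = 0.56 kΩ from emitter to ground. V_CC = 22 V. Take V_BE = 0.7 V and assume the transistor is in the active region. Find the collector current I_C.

Thevenize the base divider: V_Th = V_CC·R_2/(R_1+R_2) = 22×2.7/35.7 = 1.66 V, R_Th = R_1‖R_2 = 2.5 kΩ.
Base-emitter loop: V_Th = I_B·R_Th + V_BE + (β+1)I_B·R_E, so I_B = (1.66 − 0.7) / (2.5 + 151×0.56) = 0.0111 mA.
I_C = β·I_B = 150×0.0111 = 1.66 mA, and I_E = (β+1)I_B = 1.67 mA.
V_CE = V_CC − I_C·R_C − I_E·R_E = 22 − 1.66×0.47 − 1.67×0.56 = 20.3 V.
V_CE = 20.3 V > 0.2 V confirms active-region operation.

I_C ≈ 1.7 mA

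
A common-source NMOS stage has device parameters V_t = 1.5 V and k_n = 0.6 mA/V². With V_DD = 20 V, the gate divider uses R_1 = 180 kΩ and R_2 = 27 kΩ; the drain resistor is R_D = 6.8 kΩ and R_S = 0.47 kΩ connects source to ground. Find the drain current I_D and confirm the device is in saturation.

V_G = V_DD·R_2/(R_1+R_2) = 20×27/207 = 2.61 V.
Assume saturation: I_D = (k_n/2)(V_GS − V_t)² with V_GS = V_G − I_D·R_S = 2.61 − 0.47·I_D.
Substituting gives 0.0663·I_D² − 1.31·I_D + 0.369 = 0, with roots I_D = 0.285 or 19.5 mA.
The root I_D = 19.5 mA gives V_GS = -6.57 V ≤ V_t, so take I_D = 0.285 mA.
Then V_GS = 2.47 V and V_DS = V_DD − I_D(R_D+R_S) = 20 − 0.285×7.27 = 17.9 V.
Saturation requires V_DS ≥ V_GS − V_t = 0.975 V; 17.9 ≥ 0.975 ✓.

I_D ≈ 0.29 mA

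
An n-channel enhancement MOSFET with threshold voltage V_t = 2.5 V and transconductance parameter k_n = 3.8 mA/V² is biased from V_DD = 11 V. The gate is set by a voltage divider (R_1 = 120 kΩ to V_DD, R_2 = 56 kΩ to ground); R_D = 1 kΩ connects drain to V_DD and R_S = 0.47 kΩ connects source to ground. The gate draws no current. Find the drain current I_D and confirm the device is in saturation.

I_D ≈ 0.77 mA

V_G = V_DD·R_2/(R_1+R_2) = 11×56/176 = 3.5 V.
Assume saturation: I_D = (k_n/2)(V_GS − V_t)² with V_GS = V_G − I_D·R_S = 3.5 − 0.47·I_D.
Substituting gives 0.42·I_D² − 2.79·I_D + 1.9 = 0, with roots I_D = 0.772 or 5.87 mA.
The root I_D = 5.87 mA gives V_GS = 0.743 V ≤ V_t, so take I_D = 0.772 mA.
Then V_GS = 3.14 V and V_DS = V_DD − I_D(R_D+R_S) = 11 − 0.772×1.47 = 9.87 V.
Saturation requires V_DS ≥ V_GS − V_t = 0.637 V; 9.87 ≥ 0.637 ✓.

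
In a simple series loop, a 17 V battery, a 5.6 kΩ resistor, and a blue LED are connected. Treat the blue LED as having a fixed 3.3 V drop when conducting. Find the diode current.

I ≈ 2.4 mA

KVL around the loop: 17 = V_D + I·R = 3.3 + I × 5.6 kΩ.
So I = (17 − 3.3) / 5.6 kΩ = 13.7 / 5.6 = 2.45 mA.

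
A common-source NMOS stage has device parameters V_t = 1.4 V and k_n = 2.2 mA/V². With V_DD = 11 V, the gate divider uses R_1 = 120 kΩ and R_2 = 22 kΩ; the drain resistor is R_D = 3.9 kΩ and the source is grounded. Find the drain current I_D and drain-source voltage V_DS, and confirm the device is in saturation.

V_G = V_DD·R_2/(R_1+R_2) = 11×22/142 = 1.7 V. With the source grounded, V_GS = V_G = 1.7 V.
Assume saturation: I_D = (k_n/2)(V_GS − V_t)² = (2.2/2)×(1.7 − 1.4)² = 1.1×0.304² = 0.102 mA.
V_DS = V_DD − I_D·R_D = 11 − 0.102×3.9 = 10.6 V.
Saturation requires V_DS ≥ V_GS − V_t = 0.304 V; 10.6 ≥ 0.304 ✓.

I_D ≈ 0.1 mA, V_DS ≈ 11 V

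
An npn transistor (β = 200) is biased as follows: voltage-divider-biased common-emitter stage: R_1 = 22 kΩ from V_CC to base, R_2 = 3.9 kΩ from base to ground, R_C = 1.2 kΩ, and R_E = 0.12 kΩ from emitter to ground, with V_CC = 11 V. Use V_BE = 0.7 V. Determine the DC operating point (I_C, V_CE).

I_C ≈ 7 mA, V_CE ≈ 1.8 V

Thevenize the base divider: V_Th = V_CC·R_2/(R_1+R_2) = 11×3.9/25.9 = 1.66 V, R_Th = R_1‖R_2 = 3.31 kΩ.
Base-emitter loop: V_Th = I_B·R_Th + V_BE + (β+1)I_B·R_E, so I_B = (1.66 − 0.7) / (3.31 + 201×0.12) = 0.0349 mA.
I_C = β·I_B = 200×0.0349 = 6.97 mA, and I_E = (β+1)I_B = 7.01 mA.
V_CE = V_CC − I_C·R_C − I_E·R_E = 11 − 6.97×1.2 − 7.01×0.12 = 1.79 V.
V_CE = 1.79 V > 0.2 V confirms active-region operation.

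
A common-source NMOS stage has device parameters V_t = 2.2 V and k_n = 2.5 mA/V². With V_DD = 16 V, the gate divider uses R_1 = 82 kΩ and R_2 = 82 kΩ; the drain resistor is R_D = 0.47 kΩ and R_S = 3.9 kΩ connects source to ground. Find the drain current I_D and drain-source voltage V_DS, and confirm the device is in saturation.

I_D ≈ 1.2 mA, V_DS ≈ 11 V

V_G = V_DD·R_2/(R_1+R_2) = 16×82/164 = 8 V.
Assume saturation: I_D = (k_n/2)(V_GS − V_t)² with V_GS = V_G − I_D·R_S = 8 − 3.9·I_D.
Substituting gives 19·I_D² − 57.5·I_D + 42 = 0, with roots I_D = 1.23 or 1.79 mA.
The root I_D = 1.79 mA gives V_GS = 1 V ≤ V_t, so take I_D = 1.23 mA.
Then V_GS = 3.19 V and V_DS = V_DD − I_D(R_D+R_S) = 16 − 1.23×4.37 = 10.6 V.
Saturation requires V_DS ≥ V_GS − V_t = 0.993 V; 10.6 ≥ 0.993 ✓.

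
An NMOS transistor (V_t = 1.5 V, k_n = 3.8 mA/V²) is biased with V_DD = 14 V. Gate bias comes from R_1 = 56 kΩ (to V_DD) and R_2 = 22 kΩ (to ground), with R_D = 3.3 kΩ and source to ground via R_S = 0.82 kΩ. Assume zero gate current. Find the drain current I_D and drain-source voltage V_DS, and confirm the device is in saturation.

I_D ≈ 1.8 mA, V_DS ≈ 6.6 V

V_G = V_DD·R_2/(R_1+R_2) = 14×22/78 = 3.95 V.
Assume saturation: I_D = (k_n/2)(V_GS − V_t)² with V_GS = V_G − I_D·R_S = 3.95 − 0.82·I_D.
Substituting gives 1.28·I_D² − 8.63·I_D + 11.4 = 0, with roots I_D = 1.8 or 4.96 mA.
The root I_D = 4.96 mA gives V_GS = -0.115 V ≤ V_t, so take I_D = 1.8 mA.
Then V_GS = 2.47 V and V_DS = V_DD − I_D(R_D+R_S) = 14 − 1.8×4.12 = 6.59 V.
Saturation requires V_DS ≥ V_GS − V_t = 0.973 V; 6.59 ≥ 0.973 ✓.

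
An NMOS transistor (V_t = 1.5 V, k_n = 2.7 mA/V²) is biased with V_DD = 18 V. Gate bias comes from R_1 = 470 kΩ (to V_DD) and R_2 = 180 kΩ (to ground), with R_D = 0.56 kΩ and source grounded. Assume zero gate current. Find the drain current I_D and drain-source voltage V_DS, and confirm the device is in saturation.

I_D ≈ 16 mA, V_DS ≈ 8.8 V

V_G = V_DD·R_2/(R_1+R_2) = 18×180/650 = 4.98 V. With the source grounded, V_GS = V_G = 4.98 V.
Assume saturation: I_D = (k_n/2)(V_GS − V_t)² = (2.7/2)×(4.98 − 1.5)² = 1.35×3.48² = 16.4 mA.
V_DS = V_DD − I_D·R_D = 18 − 16.4×0.56 = 8.82 V.
Saturation requires V_DS ≥ V_GS − V_t = 3.48 V; 8.82 ≥ 3.48 ✓.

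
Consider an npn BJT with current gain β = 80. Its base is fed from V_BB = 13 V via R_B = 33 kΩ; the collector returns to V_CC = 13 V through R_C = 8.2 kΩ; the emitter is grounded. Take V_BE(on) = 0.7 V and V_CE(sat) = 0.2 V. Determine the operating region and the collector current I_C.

saturation; I_C ≈ 1.6 mA

Assume active: I_B = (13 − 0.7)/33 = 0.373 mA, giving I_C = β·I_B = 29.8 mA.
But then V_CE = 13 − 29.8×8.2 = -232 V < V_CE(sat) = 0.2 V — impossible in the active region.
So the transistor is saturated. With V_CE = 0.2 V, I_C = (V_CC − 0.2)/R_C = 12.8/8.2 = 1.56 mA.
Check: β·I_B = 29.8 mA > I_C = 1.56 mA, confirming saturation.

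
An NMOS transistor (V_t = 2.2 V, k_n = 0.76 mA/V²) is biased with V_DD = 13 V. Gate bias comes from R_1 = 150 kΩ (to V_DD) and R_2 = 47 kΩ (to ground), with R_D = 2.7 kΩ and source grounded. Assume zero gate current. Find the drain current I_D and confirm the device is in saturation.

I_D ≈ 0.31 mA

V_G = V_DD·R_2/(R_1+R_2) = 13×47/197 = 3.1 V. With the source grounded, V_GS = V_G = 3.1 V.
Assume saturation: I_D = (k_n/2)(V_GS − V_t)² = (0.76/2)×(3.1 − 2.2)² = 0.38×0.902² = 0.309 mA.
V_DS = V_DD − I_D·R_D = 13 − 0.309×2.7 = 12.2 V.
Saturation requires V_DS ≥ V_GS − V_t = 0.902 V; 12.2 ≥ 0.902 ✓.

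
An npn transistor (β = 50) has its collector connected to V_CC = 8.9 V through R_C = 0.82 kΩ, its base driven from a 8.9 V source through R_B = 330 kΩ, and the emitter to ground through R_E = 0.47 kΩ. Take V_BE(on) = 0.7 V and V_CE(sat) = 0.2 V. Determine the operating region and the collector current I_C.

active; I_C ≈ 1.2 mA

Assume active. Base-emitter loop: I_B = (V_BB − V_BE)/(R_B + (β+1)R_E) = (8.9 − 0.7)/(330 + 51×0.47) = 0.0232 mA.
I_C = β·I_B = 50×0.0232 = 1.16 mA.
V_CE = V_CC − I_C·R_C − I_E·R_E = 8.9 − 1.16×0.82 − 1.18×0.47 = 7.39 V > V_CE(sat), so the active-region assumption holds.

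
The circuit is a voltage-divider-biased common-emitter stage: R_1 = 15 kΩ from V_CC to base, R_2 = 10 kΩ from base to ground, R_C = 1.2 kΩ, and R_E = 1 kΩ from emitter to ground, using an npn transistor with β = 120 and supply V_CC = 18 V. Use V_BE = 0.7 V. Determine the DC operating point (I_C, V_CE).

Thevenize the base divider: V_Th = V_CC·R_2/(R_1+R_2) = 18×10/25 = 7.2 V, R_Th = R_1‖R_2 = 6 kΩ.
Base-emitter loop: V_Th = I_B·R_Th + V_BE + (β+1)I_B·R_E, so I_B = (7.2 − 0.7) / (6 + 121×1) = 0.0512 mA.
I_C = β·I_B = 120×0.0512 = 6.14 mA, and I_E = (β+1)I_B = 6.19 mA.
V_CE = V_CC − I_C·R_C − I_E·R_E = 18 − 6.14×1.2 − 6.19×1 = 4.44 V.
V_CE = 4.44 V > 0.2 V confirms active-region operation.

I_C ≈ 6.1 mA, V_CE ≈ 4.4 V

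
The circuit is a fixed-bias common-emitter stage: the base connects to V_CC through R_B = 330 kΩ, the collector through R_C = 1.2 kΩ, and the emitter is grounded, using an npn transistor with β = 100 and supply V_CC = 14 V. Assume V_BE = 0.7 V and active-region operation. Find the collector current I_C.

I_C ≈ 4 mA

Base loop: V_CC = I_B·R_B + V_BE, so I_B = (14 − 0.7)/330 kΩ = 0.0403 mA.
In the active region I_C = β·I_B = 100 × 0.0403 = 4.03 mA.
Collector loop: V_CE = V_CC − I_C·R_C = 14 − 4.03×1.2 = 9.16 V.
Since V_CE = 9.16 V > V_CE(sat) ≈ 0.2 V, the transistor is in the active region as assumed.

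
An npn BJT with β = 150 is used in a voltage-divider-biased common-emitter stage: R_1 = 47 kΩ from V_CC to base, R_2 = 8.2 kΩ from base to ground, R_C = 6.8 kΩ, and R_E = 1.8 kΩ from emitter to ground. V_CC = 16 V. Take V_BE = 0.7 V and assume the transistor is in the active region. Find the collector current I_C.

I_C ≈ 0.9 mA

Thevenize the base divider: V_Th = V_CC·R_2/(R_1+R_2) = 16×8.2/55.2 = 2.38 V, R_Th = R_1‖R_2 = 6.98 kΩ.
Base-emitter loop: V_Th = I_B·R_Th + V_BE + (β+1)I_B·R_E, so I_B = (2.38 − 0.7) / (6.98 + 151×1.8) = 0.00601 mA.
I_C = β·I_B = 150×0.00601 = 0.902 mA, and I_E = (β+1)I_B = 0.908 mA.
V_CE = V_CC − I_C·R_C − I_E·R_E = 16 − 0.902×6.8 − 0.908×1.8 = 8.23 V.
V_CE = 8.23 V > 0.2 V confirms active-region operation.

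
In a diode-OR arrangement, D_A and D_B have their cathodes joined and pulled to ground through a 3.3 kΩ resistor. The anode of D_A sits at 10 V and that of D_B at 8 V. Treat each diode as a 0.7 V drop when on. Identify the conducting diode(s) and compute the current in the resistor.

Only D_A conducts; I_R ≈ 2.8 mA

Assume both conduct. Then node N would need to be at both 10−0.7 = 9.3 V and 8−0.7 = 7.3 V, which is impossible.
Assume only D_A conducts: V_N = 10 − 0.7 = 9.3 V, so I_R = 9.3/3.3 = 2.82 mA.
Check D_B: its anode-to-cathode voltage is 8 − 9.3 = -1.3 V < 0.7 V, so it is off. The assumption is consistent.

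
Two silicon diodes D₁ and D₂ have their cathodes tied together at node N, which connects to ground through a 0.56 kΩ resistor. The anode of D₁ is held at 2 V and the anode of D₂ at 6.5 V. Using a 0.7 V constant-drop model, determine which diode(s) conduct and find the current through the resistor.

Assume both conduct. Then node N would need to be at both 2−0.7 = 1.3 V and 6.5−0.7 = 5.8 V, which is impossible.
Assume only D₂ conducts: V_N = 6.5 − 0.7 = 5.8 V, so I_R = 5.8/0.56 = 10.4 mA.
Check D₁: its anode-to-cathode voltage is 2 − 5.8 = -3.8 V < 0.7 V, so it is off. The assumption is consistent.

Only D₂ conducts; I_R ≈ 10 mA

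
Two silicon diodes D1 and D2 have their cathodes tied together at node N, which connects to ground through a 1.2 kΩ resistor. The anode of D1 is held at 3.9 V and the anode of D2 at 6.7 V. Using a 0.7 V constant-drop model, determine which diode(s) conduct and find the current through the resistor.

Only D2 conducts; I_R ≈ 5 mA

Assume both conduct. Then node N would need to be at both 3.9−0.7 = 3.2 V and 6.7−0.7 = 6 V, which is impossible.
Assume only D2 conducts: V_N = 6.7 − 0.7 = 6 V, so I_R = 6/1.2 = 5 mA.
Check D1: its anode-to-cathode voltage is 3.9 − 6 = -2.1 V < 0.7 V, so it is off. The assumption is consistent.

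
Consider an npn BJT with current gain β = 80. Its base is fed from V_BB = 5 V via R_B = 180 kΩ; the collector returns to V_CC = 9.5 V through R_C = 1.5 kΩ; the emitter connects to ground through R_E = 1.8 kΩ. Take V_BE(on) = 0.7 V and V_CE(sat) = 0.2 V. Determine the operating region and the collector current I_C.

active; I_C ≈ 1.1 mA

Assume active. Base-emitter loop: I_B = (V_BB − V_BE)/(R_B + (β+1)R_E) = (5 − 0.7)/(180 + 81×1.8) = 0.0132 mA.
I_C = β·I_B = 80×0.0132 = 1.06 mA.
V_CE = V_CC − I_C·R_C − I_E·R_E = 9.5 − 1.06×1.5 − 1.07×1.8 = 5.99 V > V_CE(sat), so the active-region assumption holds.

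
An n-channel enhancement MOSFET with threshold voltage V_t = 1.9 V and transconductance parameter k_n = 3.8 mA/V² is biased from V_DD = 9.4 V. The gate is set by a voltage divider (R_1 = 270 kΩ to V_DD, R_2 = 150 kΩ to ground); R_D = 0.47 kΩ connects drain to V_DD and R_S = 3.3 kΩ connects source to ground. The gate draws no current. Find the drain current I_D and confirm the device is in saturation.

I_D ≈ 0.32 mA

V_G = V_DD·R_2/(R_1+R_2) = 9.4×150/420 = 3.36 V.
Assume saturation: I_D = (k_n/2)(V_GS − V_t)² with V_GS = V_G − I_D·R_S = 3.36 − 3.3·I_D.
Substituting gives 20.7·I_D² − 19.3·I_D + 4.03 = 0, with roots I_D = 0.318 or 0.614 mA.
The root I_D = 0.614 mA gives V_GS = 1.33 V ≤ V_t, so take I_D = 0.318 mA.
Then V_GS = 2.31 V and V_DS = V_DD − I_D(R_D+R_S) = 9.4 − 0.318×3.77 = 8.2 V.
Saturation requires V_DS ≥ V_GS − V_t = 0.409 V; 8.2 ≥ 0.409 ✓.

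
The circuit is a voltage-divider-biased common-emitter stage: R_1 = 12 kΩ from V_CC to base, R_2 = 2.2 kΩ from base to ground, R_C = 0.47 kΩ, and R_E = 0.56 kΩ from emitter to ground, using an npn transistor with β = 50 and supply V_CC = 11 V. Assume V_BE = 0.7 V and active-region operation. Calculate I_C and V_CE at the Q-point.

Thevenize the base divider: V_Th = V_CC·R_2/(R_1+R_2) = 11×2.2/14.2 = 1.7 V, R_Th = R_1‖R_2 = 1.86 kΩ.
Base-emitter loop: V_Th = I_B·R_Th + V_BE + (β+1)I_B·R_E, so I_B = (1.7 − 0.7) / (1.86 + 51×0.56) = 0.033 mA.
I_C = β·I_B = 50×0.033 = 1.65 mA, and I_E = (β+1)I_B = 1.68 mA.
V_CE = V_CC − I_C·R_C − I_E·R_E = 11 − 1.65×0.47 − 1.68×0.56 = 9.28 V.
V_CE = 9.28 V > 0.2 V confirms active-region operation.

I_C ≈ 1.7 mA, V_CE ≈ 9.3 V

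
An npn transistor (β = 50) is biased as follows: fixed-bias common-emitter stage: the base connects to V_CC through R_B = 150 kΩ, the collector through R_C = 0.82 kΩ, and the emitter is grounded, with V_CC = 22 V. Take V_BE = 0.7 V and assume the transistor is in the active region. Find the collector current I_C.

I_C ≈ 7.1 mA

Base loop: V_CC = I_B·R_B + V_BE, so I_B = (22 − 0.7)/150 kΩ = 0.142 mA.
In the active region I_C = β·I_B = 50 × 0.142 = 7.1 mA.
Collector loop: V_CE = V_CC − I_C·R_C = 22 − 7.1×0.82 = 16.2 V.
Since V_CE = 16.2 V > V_CE(sat) ≈ 0.2 V, the transistor is in the active region as assumed.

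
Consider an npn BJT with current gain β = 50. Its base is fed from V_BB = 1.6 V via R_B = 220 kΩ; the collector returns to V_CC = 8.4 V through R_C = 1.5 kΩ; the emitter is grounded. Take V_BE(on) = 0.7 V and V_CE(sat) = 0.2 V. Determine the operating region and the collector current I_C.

active; I_C ≈ 0.2 mA

Assume active. Base-emitter loop: I_B = (V_BB − V_BE)/R_B = (1.6 − 0.7)/220 = 0.00409 mA.
I_C = β·I_B = 50×0.00409 = 0.205 mA.
V_CE = V_CC − I_C·R_C = 8.4 − 0.205×1.5 = 8.09 V > V_CE(sat), so the active-region assumption holds.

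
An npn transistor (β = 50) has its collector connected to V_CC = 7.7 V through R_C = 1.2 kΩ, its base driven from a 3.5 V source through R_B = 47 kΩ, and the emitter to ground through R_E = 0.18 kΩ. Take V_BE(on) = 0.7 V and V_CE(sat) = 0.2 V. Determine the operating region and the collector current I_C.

Assume active. Base-emitter loop: I_B = (V_BB − V_BE)/(R_B + (β+1)R_E) = (3.5 − 0.7)/(47 + 51×0.18) = 0.0498 mA.
I_C = β·I_B = 50×0.0498 = 2.49 mA.
V_CE = V_CC − I_C·R_C − I_E·R_E = 7.7 − 2.49×1.2 − 2.54×0.18 = 4.25 V > V_CE(sat), so the active-region assumption holds.

active; I_C ≈ 2.5 mA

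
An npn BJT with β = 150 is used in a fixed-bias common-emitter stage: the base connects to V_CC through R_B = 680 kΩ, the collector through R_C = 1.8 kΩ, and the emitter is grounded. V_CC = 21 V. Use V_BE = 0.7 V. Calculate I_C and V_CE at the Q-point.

Base loop: V_CC = I_B·R_B + V_BE, so I_B = (21 − 0.7)/680 kΩ = 0.0299 mA.
In the active region I_C = β·I_B = 150 × 0.0299 = 4.48 mA.
Collector loop: V_CE = V_CC − I_C·R_C = 21 − 4.48×1.8 = 12.9 V.
Since V_CE = 12.9 V > V_CE(sat) ≈ 0.2 V, the transistor is in the active region as assumed.

I_C ≈ 4.5 mA, V_CE ≈ 13 V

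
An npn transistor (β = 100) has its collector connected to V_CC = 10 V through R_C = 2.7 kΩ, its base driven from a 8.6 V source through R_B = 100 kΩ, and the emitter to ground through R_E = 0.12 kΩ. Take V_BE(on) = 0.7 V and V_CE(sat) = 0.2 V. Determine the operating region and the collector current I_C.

Assume active: I_B = (8.6 − 0.7)/(100 + 101×0.12) = 0.0705 mA, I_C = β·I_B = 7.05 mA.
Then V_CE = 10 − 7.05×2.7 − 7.12×0.12 = -9.88 V < 0.2 V — the active assumption fails.
Re-solve with V_CE = 0.2 V. KCL at the emitter: V_E/R_E = (V_BB−0.7−V_E)/R_B + (V_CC−0.2−V_E)/R_C, giving V_E = 0.426 V.
I_C = (V_CC − 0.2 − V_E)/R_C = (9.8 − 0.426)/2.7 = 3.47 mA.
Check: I_B = (7.9 − 0.426)/100 = 0.0747 mA, and β·I_B = 7.47 mA > I_C, confirming saturation.

saturation; I_C ≈ 3.5 mA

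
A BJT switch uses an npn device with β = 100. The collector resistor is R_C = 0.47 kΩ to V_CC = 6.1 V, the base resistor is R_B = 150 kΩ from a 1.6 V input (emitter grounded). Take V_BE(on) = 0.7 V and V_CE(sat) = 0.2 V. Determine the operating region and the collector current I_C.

active; I_C ≈ 0.6 mA

Assume active. Base-emitter loop: I_B = (V_BB − V_BE)/R_B = (1.6 − 0.7)/150 = 0.006 mA.
I_C = β·I_B = 100×0.006 = 0.6 mA.
V_CE = V_CC − I_C·R_C = 6.1 − 0.6×0.47 = 5.82 V > V_CE(sat), so the active-region assumption holds.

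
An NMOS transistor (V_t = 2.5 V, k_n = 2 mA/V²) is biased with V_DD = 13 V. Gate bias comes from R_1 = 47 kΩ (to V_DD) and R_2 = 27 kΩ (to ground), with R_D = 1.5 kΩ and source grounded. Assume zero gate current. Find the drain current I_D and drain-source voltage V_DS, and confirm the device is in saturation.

V_G = V_DD·R_2/(R_1+R_2) = 13×27/74 = 4.74 V. With the source grounded, V_GS = V_G = 4.74 V.
Assume saturation: I_D = (k_n/2)(V_GS − V_t)² = (2/2)×(4.74 − 2.5)² = 1×2.24² = 5.03 mA.
V_DS = V_DD − I_D·R_D = 13 − 5.03×1.5 = 5.45 V.
Saturation requires V_DS ≥ V_GS − V_t = 2.24 V; 5.45 ≥ 2.24 ✓.

I_D ≈ 5 mA, V_DS ≈ 5.5 V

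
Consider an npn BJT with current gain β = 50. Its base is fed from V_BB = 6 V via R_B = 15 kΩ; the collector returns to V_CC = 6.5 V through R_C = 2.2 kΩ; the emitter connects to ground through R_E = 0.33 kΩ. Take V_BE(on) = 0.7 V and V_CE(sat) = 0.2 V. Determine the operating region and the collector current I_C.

Assume active: I_B = (6 − 0.7)/(15 + 51×0.33) = 0.167 mA, I_C = β·I_B = 8.33 mA.
Then V_CE = 6.5 − 8.33×2.2 − 8.49×0.33 = -14.6 V < 0.2 V — the active assumption fails.
Re-solve with V_CE = 0.2 V. KCL at the emitter: V_E/R_E = (V_BB−0.7−V_E)/R_B + (V_CC−0.2−V_E)/R_C, giving V_E = 0.906 V.
I_C = (V_CC − 0.2 − V_E)/R_C = (6.3 − 0.906)/2.2 = 2.45 mA.
Check: I_B = (5.3 − 0.906)/15 = 0.293 mA, and β·I_B = 14.6 mA > I_C, confirming saturation.

saturation; I_C ≈ 2.5 mA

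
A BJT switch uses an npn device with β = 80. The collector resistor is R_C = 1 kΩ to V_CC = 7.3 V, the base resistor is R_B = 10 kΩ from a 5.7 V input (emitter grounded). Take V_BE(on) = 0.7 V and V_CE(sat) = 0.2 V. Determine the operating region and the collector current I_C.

Assume active: I_B = (5.7 − 0.7)/10 = 0.5 mA, giving I_C = β·I_B = 40 mA.
But then V_CE = 7.3 − 40×1 = -32.7 V < V_CE(sat) = 0.2 V — impossible in the active region.
So the transistor is saturated. With V_CE = 0.2 V, I_C = (V_CC − 0.2)/R_C = 7.1/1 = 7.1 mA.
Check: β·I_B = 40 mA > I_C = 7.1 mA, confirming saturation.

saturation; I_C ≈ 7.1 mA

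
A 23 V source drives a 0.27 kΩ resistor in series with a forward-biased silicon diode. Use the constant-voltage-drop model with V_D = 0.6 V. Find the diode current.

KVL around the loop: 23 = V_D + I·R = 0.6 + I × 0.27 kΩ.
So I = (23 − 0.6) / 0.27 kΩ = 22.4 / 0.27 = 83 mA.

I ≈ 83 mA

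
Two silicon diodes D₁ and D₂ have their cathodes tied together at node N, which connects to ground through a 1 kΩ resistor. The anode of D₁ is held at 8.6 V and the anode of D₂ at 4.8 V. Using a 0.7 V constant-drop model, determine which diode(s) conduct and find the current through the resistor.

Only D₁ conducts; I_R ≈ 7.9 mA

Assume both conduct. Then node N would need to be at both 8.6−0.7 = 7.9 V and 4.8−0.7 = 4.1 V, which is impossible.
Assume only D₁ conducts: V_N = 8.6 − 0.7 = 7.9 V, so I_R = 7.9/1 = 7.9 mA.
Check D₂: its anode-to-cathode voltage is 4.8 − 7.9 = -3.1 V < 0.7 V, so it is off. The assumption is consistent.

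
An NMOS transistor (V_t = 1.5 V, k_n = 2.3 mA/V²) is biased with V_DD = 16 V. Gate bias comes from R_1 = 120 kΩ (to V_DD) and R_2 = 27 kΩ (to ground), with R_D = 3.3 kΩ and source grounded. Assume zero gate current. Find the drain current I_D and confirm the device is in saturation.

V_G = V_DD·R_2/(R_1+R_2) = 16×27/147 = 2.94 V. With the source grounded, V_GS = V_G = 2.94 V.
Assume saturation: I_D = (k_n/2)(V_GS − V_t)² = (2.3/2)×(2.94 − 1.5)² = 1.15×1.44² = 2.38 mA.
V_DS = V_DD − I_D·R_D = 16 − 2.38×3.3 = 8.14 V.
Saturation requires V_DS ≥ V_GS − V_t = 1.44 V; 8.14 ≥ 1.44 ✓.

I_D ≈ 2.4 mA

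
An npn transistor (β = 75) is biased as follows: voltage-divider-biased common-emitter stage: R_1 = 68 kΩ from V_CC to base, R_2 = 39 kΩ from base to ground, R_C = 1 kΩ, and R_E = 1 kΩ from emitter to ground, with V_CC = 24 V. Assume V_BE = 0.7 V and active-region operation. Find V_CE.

V_CE ≈ 12 V

Thevenize the base divider: V_Th = V_CC·R_2/(R_1+R_2) = 24×39/107 = 8.75 V, R_Th = R_1‖R_2 = 24.8 kΩ.
Base-emitter loop: V_Th = I_B·R_Th + V_BE + (β+1)I_B·R_E, so I_B = (8.75 − 0.7) / (24.8 + 76×1) = 0.0798 mA.
I_C = β·I_B = 75×0.0798 = 5.99 mA, and I_E = (β+1)I_B = 6.07 mA.
V_CE = V_CC − I_C·R_C − I_E·R_E = 24 − 5.99×1 − 6.07×1 = 11.9 V.
V_CE = 11.9 V > 0.2 V confirms active-region operation.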